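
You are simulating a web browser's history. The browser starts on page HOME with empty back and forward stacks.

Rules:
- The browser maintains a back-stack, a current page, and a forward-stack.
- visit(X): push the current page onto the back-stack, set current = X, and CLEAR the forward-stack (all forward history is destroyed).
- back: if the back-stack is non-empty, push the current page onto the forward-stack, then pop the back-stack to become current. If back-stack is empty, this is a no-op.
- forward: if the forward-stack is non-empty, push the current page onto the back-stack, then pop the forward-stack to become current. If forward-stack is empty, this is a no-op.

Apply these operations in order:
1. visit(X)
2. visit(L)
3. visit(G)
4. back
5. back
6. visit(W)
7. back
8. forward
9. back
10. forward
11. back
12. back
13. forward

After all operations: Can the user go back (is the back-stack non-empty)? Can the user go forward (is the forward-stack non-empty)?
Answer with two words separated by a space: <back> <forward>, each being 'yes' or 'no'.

Answer: yes yes

Derivation:
After 1 (visit(X)): cur=X back=1 fwd=0
After 2 (visit(L)): cur=L back=2 fwd=0
After 3 (visit(G)): cur=G back=3 fwd=0
After 4 (back): cur=L back=2 fwd=1
After 5 (back): cur=X back=1 fwd=2
After 6 (visit(W)): cur=W back=2 fwd=0
After 7 (back): cur=X back=1 fwd=1
After 8 (forward): cur=W back=2 fwd=0
After 9 (back): cur=X back=1 fwd=1
After 10 (forward): cur=W back=2 fwd=0
After 11 (back): cur=X back=1 fwd=1
After 12 (back): cur=HOME back=0 fwd=2
After 13 (forward): cur=X back=1 fwd=1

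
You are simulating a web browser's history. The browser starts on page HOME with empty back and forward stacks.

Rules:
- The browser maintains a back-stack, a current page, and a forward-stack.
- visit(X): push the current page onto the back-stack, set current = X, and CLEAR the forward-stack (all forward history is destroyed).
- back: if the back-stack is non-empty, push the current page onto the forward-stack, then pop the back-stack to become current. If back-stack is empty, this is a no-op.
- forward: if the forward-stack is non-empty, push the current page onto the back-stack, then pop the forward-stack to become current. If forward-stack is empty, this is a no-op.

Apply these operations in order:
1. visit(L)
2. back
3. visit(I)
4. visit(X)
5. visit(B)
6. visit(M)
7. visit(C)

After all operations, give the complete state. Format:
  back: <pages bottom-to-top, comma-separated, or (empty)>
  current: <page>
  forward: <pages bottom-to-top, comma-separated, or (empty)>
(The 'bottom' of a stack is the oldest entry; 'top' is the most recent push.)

Answer: back: HOME,I,X,B,M
current: C
forward: (empty)

Derivation:
After 1 (visit(L)): cur=L back=1 fwd=0
After 2 (back): cur=HOME back=0 fwd=1
After 3 (visit(I)): cur=I back=1 fwd=0
After 4 (visit(X)): cur=X back=2 fwd=0
After 5 (visit(B)): cur=B back=3 fwd=0
After 6 (visit(M)): cur=M back=4 fwd=0
After 7 (visit(C)): cur=C back=5 fwd=0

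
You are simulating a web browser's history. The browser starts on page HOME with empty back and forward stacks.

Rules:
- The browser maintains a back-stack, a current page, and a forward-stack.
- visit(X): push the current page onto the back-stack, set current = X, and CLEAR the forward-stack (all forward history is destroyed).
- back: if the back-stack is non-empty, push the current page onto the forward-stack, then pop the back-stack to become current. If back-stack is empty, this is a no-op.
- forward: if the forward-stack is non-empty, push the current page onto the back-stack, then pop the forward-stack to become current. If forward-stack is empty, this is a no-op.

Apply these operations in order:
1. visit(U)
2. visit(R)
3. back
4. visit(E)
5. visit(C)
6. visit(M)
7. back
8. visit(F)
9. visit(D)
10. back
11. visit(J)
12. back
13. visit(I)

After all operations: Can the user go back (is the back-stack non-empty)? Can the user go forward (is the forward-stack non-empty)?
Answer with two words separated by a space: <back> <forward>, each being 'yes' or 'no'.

Answer: yes no

Derivation:
After 1 (visit(U)): cur=U back=1 fwd=0
After 2 (visit(R)): cur=R back=2 fwd=0
After 3 (back): cur=U back=1 fwd=1
After 4 (visit(E)): cur=E back=2 fwd=0
After 5 (visit(C)): cur=C back=3 fwd=0
After 6 (visit(M)): cur=M back=4 fwd=0
After 7 (back): cur=C back=3 fwd=1
After 8 (visit(F)): cur=F back=4 fwd=0
After 9 (visit(D)): cur=D back=5 fwd=0
After 10 (back): cur=F back=4 fwd=1
After 11 (visit(J)): cur=J back=5 fwd=0
After 12 (back): cur=F back=4 fwd=1
After 13 (visit(I)): cur=I back=5 fwd=0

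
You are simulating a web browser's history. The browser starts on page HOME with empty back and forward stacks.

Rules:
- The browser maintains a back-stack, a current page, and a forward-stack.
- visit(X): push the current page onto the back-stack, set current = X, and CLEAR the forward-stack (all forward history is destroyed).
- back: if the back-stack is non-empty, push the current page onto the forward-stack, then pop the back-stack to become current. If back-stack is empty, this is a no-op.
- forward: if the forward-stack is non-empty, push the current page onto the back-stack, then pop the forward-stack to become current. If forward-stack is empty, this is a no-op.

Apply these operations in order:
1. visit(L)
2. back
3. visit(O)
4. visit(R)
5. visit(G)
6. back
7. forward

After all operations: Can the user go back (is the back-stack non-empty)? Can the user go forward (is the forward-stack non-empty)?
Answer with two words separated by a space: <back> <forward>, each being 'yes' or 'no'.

After 1 (visit(L)): cur=L back=1 fwd=0
After 2 (back): cur=HOME back=0 fwd=1
After 3 (visit(O)): cur=O back=1 fwd=0
After 4 (visit(R)): cur=R back=2 fwd=0
After 5 (visit(G)): cur=G back=3 fwd=0
After 6 (back): cur=R back=2 fwd=1
After 7 (forward): cur=G back=3 fwd=0

Answer: yes no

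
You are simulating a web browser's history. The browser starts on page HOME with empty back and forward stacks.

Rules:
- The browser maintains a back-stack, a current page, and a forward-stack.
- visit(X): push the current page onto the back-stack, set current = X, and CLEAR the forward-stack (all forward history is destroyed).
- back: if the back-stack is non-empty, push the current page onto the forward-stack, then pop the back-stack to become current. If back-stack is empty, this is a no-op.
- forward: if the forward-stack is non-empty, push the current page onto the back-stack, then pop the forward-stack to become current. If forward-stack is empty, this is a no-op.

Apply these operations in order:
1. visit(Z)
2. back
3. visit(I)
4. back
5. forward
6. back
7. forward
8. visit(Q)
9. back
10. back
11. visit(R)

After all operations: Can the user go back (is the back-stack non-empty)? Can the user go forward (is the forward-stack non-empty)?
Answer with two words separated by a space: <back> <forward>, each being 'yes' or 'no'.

Answer: yes no

Derivation:
After 1 (visit(Z)): cur=Z back=1 fwd=0
After 2 (back): cur=HOME back=0 fwd=1
After 3 (visit(I)): cur=I back=1 fwd=0
After 4 (back): cur=HOME back=0 fwd=1
After 5 (forward): cur=I back=1 fwd=0
After 6 (back): cur=HOME back=0 fwd=1
After 7 (forward): cur=I back=1 fwd=0
After 8 (visit(Q)): cur=Q back=2 fwd=0
After 9 (back): cur=I back=1 fwd=1
After 10 (back): cur=HOME back=0 fwd=2
After 11 (visit(R)): cur=R back=1 fwd=0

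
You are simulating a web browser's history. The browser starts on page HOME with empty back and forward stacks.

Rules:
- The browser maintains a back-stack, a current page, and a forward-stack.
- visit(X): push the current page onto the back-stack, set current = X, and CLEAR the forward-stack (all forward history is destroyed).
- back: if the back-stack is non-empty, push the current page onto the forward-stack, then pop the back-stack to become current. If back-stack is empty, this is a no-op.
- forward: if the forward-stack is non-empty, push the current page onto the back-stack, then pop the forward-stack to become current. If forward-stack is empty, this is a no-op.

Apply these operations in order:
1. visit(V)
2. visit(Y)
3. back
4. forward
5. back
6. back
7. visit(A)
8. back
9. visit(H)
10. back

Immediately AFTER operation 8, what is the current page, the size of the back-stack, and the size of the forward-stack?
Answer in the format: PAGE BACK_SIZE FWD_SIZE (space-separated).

After 1 (visit(V)): cur=V back=1 fwd=0
After 2 (visit(Y)): cur=Y back=2 fwd=0
After 3 (back): cur=V back=1 fwd=1
After 4 (forward): cur=Y back=2 fwd=0
After 5 (back): cur=V back=1 fwd=1
After 6 (back): cur=HOME back=0 fwd=2
After 7 (visit(A)): cur=A back=1 fwd=0
After 8 (back): cur=HOME back=0 fwd=1

HOME 0 1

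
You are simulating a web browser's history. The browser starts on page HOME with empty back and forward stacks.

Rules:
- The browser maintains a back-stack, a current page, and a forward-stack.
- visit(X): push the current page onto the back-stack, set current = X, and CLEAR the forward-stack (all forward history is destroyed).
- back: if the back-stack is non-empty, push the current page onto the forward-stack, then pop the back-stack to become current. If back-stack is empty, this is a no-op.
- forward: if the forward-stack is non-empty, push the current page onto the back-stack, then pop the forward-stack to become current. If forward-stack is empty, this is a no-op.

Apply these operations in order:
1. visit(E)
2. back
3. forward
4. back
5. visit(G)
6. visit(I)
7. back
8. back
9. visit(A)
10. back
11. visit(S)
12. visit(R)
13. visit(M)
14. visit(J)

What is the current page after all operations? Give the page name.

After 1 (visit(E)): cur=E back=1 fwd=0
After 2 (back): cur=HOME back=0 fwd=1
After 3 (forward): cur=E back=1 fwd=0
After 4 (back): cur=HOME back=0 fwd=1
After 5 (visit(G)): cur=G back=1 fwd=0
After 6 (visit(I)): cur=I back=2 fwd=0
After 7 (back): cur=G back=1 fwd=1
After 8 (back): cur=HOME back=0 fwd=2
After 9 (visit(A)): cur=A back=1 fwd=0
After 10 (back): cur=HOME back=0 fwd=1
After 11 (visit(S)): cur=S back=1 fwd=0
After 12 (visit(R)): cur=R back=2 fwd=0
After 13 (visit(M)): cur=M back=3 fwd=0
After 14 (visit(J)): cur=J back=4 fwd=0

Answer: J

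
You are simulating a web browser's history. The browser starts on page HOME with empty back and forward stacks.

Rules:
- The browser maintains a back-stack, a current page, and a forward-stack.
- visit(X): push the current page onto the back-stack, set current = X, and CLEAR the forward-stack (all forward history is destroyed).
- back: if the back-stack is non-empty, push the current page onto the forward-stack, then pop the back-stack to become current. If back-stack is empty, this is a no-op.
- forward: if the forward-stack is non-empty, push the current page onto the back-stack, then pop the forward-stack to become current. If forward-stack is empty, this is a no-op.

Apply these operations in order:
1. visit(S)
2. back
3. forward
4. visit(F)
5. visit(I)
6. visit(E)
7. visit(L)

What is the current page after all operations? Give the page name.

Answer: L

Derivation:
After 1 (visit(S)): cur=S back=1 fwd=0
After 2 (back): cur=HOME back=0 fwd=1
After 3 (forward): cur=S back=1 fwd=0
After 4 (visit(F)): cur=F back=2 fwd=0
After 5 (visit(I)): cur=I back=3 fwd=0
After 6 (visit(E)): cur=E back=4 fwd=0
After 7 (visit(L)): cur=L back=5 fwd=0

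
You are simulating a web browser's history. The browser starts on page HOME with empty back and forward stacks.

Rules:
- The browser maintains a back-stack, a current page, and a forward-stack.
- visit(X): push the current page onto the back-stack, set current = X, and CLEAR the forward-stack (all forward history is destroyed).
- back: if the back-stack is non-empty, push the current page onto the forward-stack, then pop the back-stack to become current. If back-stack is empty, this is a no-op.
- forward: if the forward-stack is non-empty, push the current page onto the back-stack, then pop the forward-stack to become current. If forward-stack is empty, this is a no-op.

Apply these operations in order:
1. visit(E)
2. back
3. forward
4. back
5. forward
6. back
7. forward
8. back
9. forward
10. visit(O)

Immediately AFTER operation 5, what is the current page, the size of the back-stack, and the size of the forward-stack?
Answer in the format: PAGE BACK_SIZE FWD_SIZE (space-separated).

After 1 (visit(E)): cur=E back=1 fwd=0
After 2 (back): cur=HOME back=0 fwd=1
After 3 (forward): cur=E back=1 fwd=0
After 4 (back): cur=HOME back=0 fwd=1
After 5 (forward): cur=E back=1 fwd=0

E 1 0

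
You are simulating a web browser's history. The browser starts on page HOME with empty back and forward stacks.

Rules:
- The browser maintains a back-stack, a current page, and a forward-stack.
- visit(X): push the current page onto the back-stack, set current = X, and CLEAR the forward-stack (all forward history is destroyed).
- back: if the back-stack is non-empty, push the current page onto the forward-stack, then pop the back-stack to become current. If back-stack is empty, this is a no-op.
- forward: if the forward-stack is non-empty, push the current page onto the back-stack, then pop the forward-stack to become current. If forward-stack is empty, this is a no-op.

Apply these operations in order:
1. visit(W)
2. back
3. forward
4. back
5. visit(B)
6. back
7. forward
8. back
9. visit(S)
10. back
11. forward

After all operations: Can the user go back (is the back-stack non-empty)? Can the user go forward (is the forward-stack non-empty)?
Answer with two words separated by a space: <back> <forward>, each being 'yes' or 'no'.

Answer: yes no

Derivation:
After 1 (visit(W)): cur=W back=1 fwd=0
After 2 (back): cur=HOME back=0 fwd=1
After 3 (forward): cur=W back=1 fwd=0
After 4 (back): cur=HOME back=0 fwd=1
After 5 (visit(B)): cur=B back=1 fwd=0
After 6 (back): cur=HOME back=0 fwd=1
After 7 (forward): cur=B back=1 fwd=0
After 8 (back): cur=HOME back=0 fwd=1
After 9 (visit(S)): cur=S back=1 fwd=0
After 10 (back): cur=HOME back=0 fwd=1
After 11 (forward): cur=S back=1 fwd=0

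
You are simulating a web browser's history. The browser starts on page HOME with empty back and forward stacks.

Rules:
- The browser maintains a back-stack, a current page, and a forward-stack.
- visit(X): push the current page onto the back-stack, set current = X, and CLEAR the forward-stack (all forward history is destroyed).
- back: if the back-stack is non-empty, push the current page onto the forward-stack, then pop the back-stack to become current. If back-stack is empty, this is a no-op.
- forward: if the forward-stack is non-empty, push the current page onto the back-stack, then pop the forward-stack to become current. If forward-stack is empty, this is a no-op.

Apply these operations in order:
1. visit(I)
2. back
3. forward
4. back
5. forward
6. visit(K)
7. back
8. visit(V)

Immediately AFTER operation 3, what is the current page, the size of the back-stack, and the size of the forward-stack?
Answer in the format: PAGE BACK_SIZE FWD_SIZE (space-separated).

After 1 (visit(I)): cur=I back=1 fwd=0
After 2 (back): cur=HOME back=0 fwd=1
After 3 (forward): cur=I back=1 fwd=0

I 1 0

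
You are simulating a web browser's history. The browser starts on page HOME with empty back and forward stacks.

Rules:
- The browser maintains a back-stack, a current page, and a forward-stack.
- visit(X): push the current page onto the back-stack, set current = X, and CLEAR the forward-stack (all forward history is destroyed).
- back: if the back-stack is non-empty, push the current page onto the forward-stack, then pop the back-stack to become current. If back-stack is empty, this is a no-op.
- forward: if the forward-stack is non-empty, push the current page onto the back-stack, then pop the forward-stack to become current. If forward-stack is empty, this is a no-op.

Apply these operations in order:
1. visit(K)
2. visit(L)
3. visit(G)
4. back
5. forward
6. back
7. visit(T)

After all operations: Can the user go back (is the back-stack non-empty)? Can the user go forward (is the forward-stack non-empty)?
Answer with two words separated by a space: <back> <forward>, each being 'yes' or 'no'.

After 1 (visit(K)): cur=K back=1 fwd=0
After 2 (visit(L)): cur=L back=2 fwd=0
After 3 (visit(G)): cur=G back=3 fwd=0
After 4 (back): cur=L back=2 fwd=1
After 5 (forward): cur=G back=3 fwd=0
After 6 (back): cur=L back=2 fwd=1
After 7 (visit(T)): cur=T back=3 fwd=0

Answer: yes no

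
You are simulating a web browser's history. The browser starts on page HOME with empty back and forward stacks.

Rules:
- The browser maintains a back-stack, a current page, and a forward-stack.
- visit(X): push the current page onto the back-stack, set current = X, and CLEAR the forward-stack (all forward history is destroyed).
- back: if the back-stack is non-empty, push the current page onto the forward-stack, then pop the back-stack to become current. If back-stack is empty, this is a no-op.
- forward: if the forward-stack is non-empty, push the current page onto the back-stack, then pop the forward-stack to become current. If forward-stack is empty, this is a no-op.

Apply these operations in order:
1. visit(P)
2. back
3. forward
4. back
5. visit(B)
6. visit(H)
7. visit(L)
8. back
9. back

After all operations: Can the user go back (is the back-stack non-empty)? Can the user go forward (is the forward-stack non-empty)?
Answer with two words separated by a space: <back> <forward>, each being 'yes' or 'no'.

Answer: yes yes

Derivation:
After 1 (visit(P)): cur=P back=1 fwd=0
After 2 (back): cur=HOME back=0 fwd=1
After 3 (forward): cur=P back=1 fwd=0
After 4 (back): cur=HOME back=0 fwd=1
After 5 (visit(B)): cur=B back=1 fwd=0
After 6 (visit(H)): cur=H back=2 fwd=0
After 7 (visit(L)): cur=L back=3 fwd=0
After 8 (back): cur=H back=2 fwd=1
After 9 (back): cur=B back=1 fwd=2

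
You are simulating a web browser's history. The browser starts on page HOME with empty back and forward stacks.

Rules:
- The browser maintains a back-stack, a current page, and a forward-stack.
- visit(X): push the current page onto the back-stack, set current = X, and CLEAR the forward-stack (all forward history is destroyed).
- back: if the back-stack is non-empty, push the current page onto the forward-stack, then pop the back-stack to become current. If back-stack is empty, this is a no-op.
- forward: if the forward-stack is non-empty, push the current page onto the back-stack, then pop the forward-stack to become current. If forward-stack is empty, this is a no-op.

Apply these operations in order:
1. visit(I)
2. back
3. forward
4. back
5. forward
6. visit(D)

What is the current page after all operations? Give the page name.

After 1 (visit(I)): cur=I back=1 fwd=0
After 2 (back): cur=HOME back=0 fwd=1
After 3 (forward): cur=I back=1 fwd=0
After 4 (back): cur=HOME back=0 fwd=1
After 5 (forward): cur=I back=1 fwd=0
After 6 (visit(D)): cur=D back=2 fwd=0

Answer: D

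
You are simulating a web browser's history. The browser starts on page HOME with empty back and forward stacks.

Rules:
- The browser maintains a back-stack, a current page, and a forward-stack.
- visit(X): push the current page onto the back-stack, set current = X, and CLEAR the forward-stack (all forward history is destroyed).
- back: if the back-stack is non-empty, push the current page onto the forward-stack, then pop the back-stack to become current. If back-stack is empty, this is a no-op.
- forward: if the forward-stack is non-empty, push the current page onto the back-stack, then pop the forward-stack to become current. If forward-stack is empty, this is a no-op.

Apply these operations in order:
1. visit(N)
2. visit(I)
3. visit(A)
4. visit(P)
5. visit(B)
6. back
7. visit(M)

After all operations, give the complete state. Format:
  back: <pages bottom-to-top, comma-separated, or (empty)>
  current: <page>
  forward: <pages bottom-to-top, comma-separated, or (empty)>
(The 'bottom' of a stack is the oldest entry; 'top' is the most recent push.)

After 1 (visit(N)): cur=N back=1 fwd=0
After 2 (visit(I)): cur=I back=2 fwd=0
After 3 (visit(A)): cur=A back=3 fwd=0
After 4 (visit(P)): cur=P back=4 fwd=0
After 5 (visit(B)): cur=B back=5 fwd=0
After 6 (back): cur=P back=4 fwd=1
After 7 (visit(M)): cur=M back=5 fwd=0

Answer: back: HOME,N,I,A,P
current: M
forward: (empty)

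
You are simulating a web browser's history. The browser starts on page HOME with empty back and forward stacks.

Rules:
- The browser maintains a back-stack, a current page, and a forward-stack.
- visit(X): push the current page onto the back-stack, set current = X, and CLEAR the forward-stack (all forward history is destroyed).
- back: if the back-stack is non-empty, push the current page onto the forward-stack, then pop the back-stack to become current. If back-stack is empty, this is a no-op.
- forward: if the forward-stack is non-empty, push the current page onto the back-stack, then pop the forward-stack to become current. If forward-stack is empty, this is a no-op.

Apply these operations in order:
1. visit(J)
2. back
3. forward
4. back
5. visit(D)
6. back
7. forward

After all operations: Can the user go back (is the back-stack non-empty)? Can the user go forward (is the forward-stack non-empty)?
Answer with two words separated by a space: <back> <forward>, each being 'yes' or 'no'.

After 1 (visit(J)): cur=J back=1 fwd=0
After 2 (back): cur=HOME back=0 fwd=1
After 3 (forward): cur=J back=1 fwd=0
After 4 (back): cur=HOME back=0 fwd=1
After 5 (visit(D)): cur=D back=1 fwd=0
After 6 (back): cur=HOME back=0 fwd=1
After 7 (forward): cur=D back=1 fwd=0

Answer: yes no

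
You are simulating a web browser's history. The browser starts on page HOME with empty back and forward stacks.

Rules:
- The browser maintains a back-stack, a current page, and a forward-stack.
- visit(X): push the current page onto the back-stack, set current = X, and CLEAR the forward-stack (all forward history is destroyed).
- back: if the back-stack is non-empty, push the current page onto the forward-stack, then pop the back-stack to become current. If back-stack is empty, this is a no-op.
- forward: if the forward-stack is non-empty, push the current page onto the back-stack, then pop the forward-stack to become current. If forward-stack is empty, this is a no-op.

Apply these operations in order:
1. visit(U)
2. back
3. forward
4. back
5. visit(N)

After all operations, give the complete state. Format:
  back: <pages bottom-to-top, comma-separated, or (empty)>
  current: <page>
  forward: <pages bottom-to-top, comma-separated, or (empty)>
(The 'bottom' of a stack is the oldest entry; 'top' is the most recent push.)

After 1 (visit(U)): cur=U back=1 fwd=0
After 2 (back): cur=HOME back=0 fwd=1
After 3 (forward): cur=U back=1 fwd=0
After 4 (back): cur=HOME back=0 fwd=1
After 5 (visit(N)): cur=N back=1 fwd=0

Answer: back: HOME
current: N
forward: (empty)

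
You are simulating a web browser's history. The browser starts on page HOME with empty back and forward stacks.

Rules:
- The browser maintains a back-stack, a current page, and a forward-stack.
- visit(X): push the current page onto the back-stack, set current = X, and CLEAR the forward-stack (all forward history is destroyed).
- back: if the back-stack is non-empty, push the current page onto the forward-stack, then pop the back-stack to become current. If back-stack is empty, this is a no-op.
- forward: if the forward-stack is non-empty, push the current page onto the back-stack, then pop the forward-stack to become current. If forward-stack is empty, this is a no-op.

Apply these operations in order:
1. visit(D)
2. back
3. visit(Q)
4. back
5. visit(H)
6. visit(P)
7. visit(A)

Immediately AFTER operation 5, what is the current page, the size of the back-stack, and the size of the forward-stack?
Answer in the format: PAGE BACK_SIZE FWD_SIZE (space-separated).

After 1 (visit(D)): cur=D back=1 fwd=0
After 2 (back): cur=HOME back=0 fwd=1
After 3 (visit(Q)): cur=Q back=1 fwd=0
After 4 (back): cur=HOME back=0 fwd=1
After 5 (visit(H)): cur=H back=1 fwd=0

H 1 0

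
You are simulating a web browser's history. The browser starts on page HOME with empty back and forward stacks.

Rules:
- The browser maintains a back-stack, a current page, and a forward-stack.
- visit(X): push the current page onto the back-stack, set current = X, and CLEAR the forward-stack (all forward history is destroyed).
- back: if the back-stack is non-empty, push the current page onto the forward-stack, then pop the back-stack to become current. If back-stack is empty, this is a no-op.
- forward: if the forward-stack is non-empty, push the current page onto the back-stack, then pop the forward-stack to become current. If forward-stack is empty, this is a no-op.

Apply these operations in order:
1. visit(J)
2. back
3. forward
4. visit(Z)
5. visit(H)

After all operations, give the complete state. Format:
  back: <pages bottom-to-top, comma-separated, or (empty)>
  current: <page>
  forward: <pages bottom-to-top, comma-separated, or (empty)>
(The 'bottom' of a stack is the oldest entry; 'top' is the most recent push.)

After 1 (visit(J)): cur=J back=1 fwd=0
After 2 (back): cur=HOME back=0 fwd=1
After 3 (forward): cur=J back=1 fwd=0
After 4 (visit(Z)): cur=Z back=2 fwd=0
After 5 (visit(H)): cur=H back=3 fwd=0

Answer: back: HOME,J,Z
current: H
forward: (empty)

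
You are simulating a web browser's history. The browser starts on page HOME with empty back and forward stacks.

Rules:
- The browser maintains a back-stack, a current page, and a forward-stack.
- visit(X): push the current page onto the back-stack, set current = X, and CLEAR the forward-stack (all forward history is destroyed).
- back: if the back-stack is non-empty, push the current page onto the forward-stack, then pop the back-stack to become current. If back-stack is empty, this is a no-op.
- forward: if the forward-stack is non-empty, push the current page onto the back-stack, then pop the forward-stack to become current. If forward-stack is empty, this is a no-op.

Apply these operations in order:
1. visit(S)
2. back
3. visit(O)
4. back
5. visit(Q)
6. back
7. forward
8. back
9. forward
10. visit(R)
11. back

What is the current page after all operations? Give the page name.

After 1 (visit(S)): cur=S back=1 fwd=0
After 2 (back): cur=HOME back=0 fwd=1
After 3 (visit(O)): cur=O back=1 fwd=0
After 4 (back): cur=HOME back=0 fwd=1
After 5 (visit(Q)): cur=Q back=1 fwd=0
After 6 (back): cur=HOME back=0 fwd=1
After 7 (forward): cur=Q back=1 fwd=0
After 8 (back): cur=HOME back=0 fwd=1
After 9 (forward): cur=Q back=1 fwd=0
After 10 (visit(R)): cur=R back=2 fwd=0
After 11 (back): cur=Q back=1 fwd=1

Answer: Q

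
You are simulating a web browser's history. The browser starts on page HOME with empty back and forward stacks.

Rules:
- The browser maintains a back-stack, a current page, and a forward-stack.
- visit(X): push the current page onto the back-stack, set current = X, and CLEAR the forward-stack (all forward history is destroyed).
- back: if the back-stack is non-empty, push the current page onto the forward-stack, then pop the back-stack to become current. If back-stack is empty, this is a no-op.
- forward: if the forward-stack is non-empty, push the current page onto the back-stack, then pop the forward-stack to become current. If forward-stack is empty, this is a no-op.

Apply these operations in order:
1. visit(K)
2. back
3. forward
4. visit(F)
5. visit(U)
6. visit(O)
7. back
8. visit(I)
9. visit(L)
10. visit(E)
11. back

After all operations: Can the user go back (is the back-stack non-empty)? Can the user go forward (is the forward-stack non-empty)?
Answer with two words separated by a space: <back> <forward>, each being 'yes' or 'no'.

After 1 (visit(K)): cur=K back=1 fwd=0
After 2 (back): cur=HOME back=0 fwd=1
After 3 (forward): cur=K back=1 fwd=0
After 4 (visit(F)): cur=F back=2 fwd=0
After 5 (visit(U)): cur=U back=3 fwd=0
After 6 (visit(O)): cur=O back=4 fwd=0
After 7 (back): cur=U back=3 fwd=1
After 8 (visit(I)): cur=I back=4 fwd=0
After 9 (visit(L)): cur=L back=5 fwd=0
After 10 (visit(E)): cur=E back=6 fwd=0
After 11 (back): cur=L back=5 fwd=1

Answer: yes yes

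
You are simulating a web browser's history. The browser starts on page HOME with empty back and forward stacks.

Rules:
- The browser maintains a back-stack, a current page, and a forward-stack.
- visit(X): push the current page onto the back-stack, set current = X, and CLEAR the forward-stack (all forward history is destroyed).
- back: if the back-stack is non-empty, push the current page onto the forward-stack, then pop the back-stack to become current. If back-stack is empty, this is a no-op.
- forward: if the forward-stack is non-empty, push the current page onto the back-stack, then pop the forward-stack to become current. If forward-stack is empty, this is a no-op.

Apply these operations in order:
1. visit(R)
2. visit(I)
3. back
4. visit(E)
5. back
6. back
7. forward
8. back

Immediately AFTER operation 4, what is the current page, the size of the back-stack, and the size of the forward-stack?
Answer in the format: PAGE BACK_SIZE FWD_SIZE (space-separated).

After 1 (visit(R)): cur=R back=1 fwd=0
After 2 (visit(I)): cur=I back=2 fwd=0
After 3 (back): cur=R back=1 fwd=1
After 4 (visit(E)): cur=E back=2 fwd=0

E 2 0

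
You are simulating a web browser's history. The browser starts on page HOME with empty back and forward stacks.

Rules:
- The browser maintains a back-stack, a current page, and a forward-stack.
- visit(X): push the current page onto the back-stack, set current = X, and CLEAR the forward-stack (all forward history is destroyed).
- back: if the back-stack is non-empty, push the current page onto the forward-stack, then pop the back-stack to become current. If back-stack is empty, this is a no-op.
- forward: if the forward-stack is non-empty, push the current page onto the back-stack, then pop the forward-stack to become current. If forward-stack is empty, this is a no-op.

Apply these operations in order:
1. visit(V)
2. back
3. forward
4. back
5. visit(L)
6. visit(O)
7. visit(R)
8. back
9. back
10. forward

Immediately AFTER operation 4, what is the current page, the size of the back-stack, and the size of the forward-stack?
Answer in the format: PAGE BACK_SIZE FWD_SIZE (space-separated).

After 1 (visit(V)): cur=V back=1 fwd=0
After 2 (back): cur=HOME back=0 fwd=1
After 3 (forward): cur=V back=1 fwd=0
After 4 (back): cur=HOME back=0 fwd=1

HOME 0 1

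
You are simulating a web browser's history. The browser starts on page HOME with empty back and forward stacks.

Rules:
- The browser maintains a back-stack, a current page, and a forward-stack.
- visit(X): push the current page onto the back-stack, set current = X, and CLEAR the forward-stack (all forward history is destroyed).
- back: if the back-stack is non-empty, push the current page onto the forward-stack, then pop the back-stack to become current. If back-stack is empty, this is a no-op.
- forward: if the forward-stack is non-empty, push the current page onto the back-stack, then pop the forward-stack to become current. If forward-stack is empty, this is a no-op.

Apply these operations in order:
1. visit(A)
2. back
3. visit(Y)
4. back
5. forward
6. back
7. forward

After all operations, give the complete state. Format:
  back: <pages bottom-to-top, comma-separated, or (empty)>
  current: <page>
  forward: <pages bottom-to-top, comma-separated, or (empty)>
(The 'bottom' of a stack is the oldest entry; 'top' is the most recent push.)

After 1 (visit(A)): cur=A back=1 fwd=0
After 2 (back): cur=HOME back=0 fwd=1
After 3 (visit(Y)): cur=Y back=1 fwd=0
After 4 (back): cur=HOME back=0 fwd=1
After 5 (forward): cur=Y back=1 fwd=0
After 6 (back): cur=HOME back=0 fwd=1
After 7 (forward): cur=Y back=1 fwd=0

Answer: back: HOME
current: Y
forward: (empty)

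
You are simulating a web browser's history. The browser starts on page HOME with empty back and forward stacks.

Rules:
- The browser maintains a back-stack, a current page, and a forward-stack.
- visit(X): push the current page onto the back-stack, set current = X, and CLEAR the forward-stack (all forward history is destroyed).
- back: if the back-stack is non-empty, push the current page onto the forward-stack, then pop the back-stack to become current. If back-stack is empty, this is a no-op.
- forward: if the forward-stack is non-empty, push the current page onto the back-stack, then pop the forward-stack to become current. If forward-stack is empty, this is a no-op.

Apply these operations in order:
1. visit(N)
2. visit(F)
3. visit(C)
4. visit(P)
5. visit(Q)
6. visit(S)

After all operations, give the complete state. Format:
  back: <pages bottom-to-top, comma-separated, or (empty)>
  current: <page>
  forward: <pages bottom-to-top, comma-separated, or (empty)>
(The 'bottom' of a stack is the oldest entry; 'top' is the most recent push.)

Answer: back: HOME,N,F,C,P,Q
current: S
forward: (empty)

Derivation:
After 1 (visit(N)): cur=N back=1 fwd=0
After 2 (visit(F)): cur=F back=2 fwd=0
After 3 (visit(C)): cur=C back=3 fwd=0
After 4 (visit(P)): cur=P back=4 fwd=0
After 5 (visit(Q)): cur=Q back=5 fwd=0
After 6 (visit(S)): cur=S back=6 fwd=0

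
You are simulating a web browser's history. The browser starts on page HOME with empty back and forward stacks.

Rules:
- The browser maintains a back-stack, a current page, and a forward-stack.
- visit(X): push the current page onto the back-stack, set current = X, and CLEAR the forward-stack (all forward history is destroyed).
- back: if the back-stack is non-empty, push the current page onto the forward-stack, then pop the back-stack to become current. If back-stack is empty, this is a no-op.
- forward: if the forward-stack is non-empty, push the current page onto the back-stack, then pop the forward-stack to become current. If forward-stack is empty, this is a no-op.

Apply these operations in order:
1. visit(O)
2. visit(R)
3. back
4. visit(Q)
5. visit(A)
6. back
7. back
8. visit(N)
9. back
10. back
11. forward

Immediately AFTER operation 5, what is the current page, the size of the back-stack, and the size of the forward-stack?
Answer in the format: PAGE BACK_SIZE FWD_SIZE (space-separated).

After 1 (visit(O)): cur=O back=1 fwd=0
After 2 (visit(R)): cur=R back=2 fwd=0
After 3 (back): cur=O back=1 fwd=1
After 4 (visit(Q)): cur=Q back=2 fwd=0
After 5 (visit(A)): cur=A back=3 fwd=0

A 3 0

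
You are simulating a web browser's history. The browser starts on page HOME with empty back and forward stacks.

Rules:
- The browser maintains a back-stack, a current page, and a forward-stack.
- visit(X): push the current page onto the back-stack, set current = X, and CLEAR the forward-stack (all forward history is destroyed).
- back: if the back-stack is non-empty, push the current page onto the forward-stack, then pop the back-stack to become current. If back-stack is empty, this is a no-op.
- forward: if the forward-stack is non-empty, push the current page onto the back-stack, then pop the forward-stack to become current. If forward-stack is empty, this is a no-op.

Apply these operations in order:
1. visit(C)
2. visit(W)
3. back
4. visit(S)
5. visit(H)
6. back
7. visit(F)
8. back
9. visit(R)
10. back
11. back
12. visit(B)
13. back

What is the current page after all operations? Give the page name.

After 1 (visit(C)): cur=C back=1 fwd=0
After 2 (visit(W)): cur=W back=2 fwd=0
After 3 (back): cur=C back=1 fwd=1
After 4 (visit(S)): cur=S back=2 fwd=0
After 5 (visit(H)): cur=H back=3 fwd=0
After 6 (back): cur=S back=2 fwd=1
After 7 (visit(F)): cur=F back=3 fwd=0
After 8 (back): cur=S back=2 fwd=1
After 9 (visit(R)): cur=R back=3 fwd=0
After 10 (back): cur=S back=2 fwd=1
After 11 (back): cur=C back=1 fwd=2
After 12 (visit(B)): cur=B back=2 fwd=0
After 13 (back): cur=C back=1 fwd=1

Answer: C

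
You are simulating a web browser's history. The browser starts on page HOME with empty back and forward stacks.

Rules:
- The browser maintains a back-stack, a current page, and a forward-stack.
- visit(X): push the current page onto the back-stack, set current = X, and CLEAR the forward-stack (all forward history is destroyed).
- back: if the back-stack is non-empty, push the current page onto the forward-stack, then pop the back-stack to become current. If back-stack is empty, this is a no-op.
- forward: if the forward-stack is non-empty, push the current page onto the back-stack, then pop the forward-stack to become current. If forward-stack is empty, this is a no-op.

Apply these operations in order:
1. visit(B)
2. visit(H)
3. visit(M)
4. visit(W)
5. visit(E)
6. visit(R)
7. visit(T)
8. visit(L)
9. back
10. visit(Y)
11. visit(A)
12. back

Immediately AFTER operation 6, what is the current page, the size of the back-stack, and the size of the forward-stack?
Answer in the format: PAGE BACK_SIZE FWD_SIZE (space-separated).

After 1 (visit(B)): cur=B back=1 fwd=0
After 2 (visit(H)): cur=H back=2 fwd=0
After 3 (visit(M)): cur=M back=3 fwd=0
After 4 (visit(W)): cur=W back=4 fwd=0
After 5 (visit(E)): cur=E back=5 fwd=0
After 6 (visit(R)): cur=R back=6 fwd=0

R 6 0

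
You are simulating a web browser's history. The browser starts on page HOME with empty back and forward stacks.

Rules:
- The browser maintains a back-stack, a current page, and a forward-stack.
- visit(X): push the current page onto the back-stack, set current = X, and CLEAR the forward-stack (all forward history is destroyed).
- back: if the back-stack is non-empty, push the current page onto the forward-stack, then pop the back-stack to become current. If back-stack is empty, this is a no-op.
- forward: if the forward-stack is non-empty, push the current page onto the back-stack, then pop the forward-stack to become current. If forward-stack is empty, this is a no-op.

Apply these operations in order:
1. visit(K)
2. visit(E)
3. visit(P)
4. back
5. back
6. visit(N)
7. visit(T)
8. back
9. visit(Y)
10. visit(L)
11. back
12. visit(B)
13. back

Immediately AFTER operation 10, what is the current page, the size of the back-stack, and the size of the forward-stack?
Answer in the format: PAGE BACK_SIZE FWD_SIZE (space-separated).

After 1 (visit(K)): cur=K back=1 fwd=0
After 2 (visit(E)): cur=E back=2 fwd=0
After 3 (visit(P)): cur=P back=3 fwd=0
After 4 (back): cur=E back=2 fwd=1
After 5 (back): cur=K back=1 fwd=2
After 6 (visit(N)): cur=N back=2 fwd=0
After 7 (visit(T)): cur=T back=3 fwd=0
After 8 (back): cur=N back=2 fwd=1
After 9 (visit(Y)): cur=Y back=3 fwd=0
After 10 (visit(L)): cur=L back=4 fwd=0

L 4 0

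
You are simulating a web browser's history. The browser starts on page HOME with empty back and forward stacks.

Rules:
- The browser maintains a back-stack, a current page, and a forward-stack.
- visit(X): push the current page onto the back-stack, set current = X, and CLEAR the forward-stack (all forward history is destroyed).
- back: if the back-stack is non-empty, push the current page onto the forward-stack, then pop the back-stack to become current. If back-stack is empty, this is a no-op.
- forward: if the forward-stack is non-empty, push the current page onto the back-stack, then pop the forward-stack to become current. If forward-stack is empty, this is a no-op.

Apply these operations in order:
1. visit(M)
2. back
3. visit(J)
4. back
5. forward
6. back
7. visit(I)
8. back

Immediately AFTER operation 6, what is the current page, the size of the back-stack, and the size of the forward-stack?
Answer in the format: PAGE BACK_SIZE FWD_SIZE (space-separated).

After 1 (visit(M)): cur=M back=1 fwd=0
After 2 (back): cur=HOME back=0 fwd=1
After 3 (visit(J)): cur=J back=1 fwd=0
After 4 (back): cur=HOME back=0 fwd=1
After 5 (forward): cur=J back=1 fwd=0
After 6 (back): cur=HOME back=0 fwd=1

HOME 0 1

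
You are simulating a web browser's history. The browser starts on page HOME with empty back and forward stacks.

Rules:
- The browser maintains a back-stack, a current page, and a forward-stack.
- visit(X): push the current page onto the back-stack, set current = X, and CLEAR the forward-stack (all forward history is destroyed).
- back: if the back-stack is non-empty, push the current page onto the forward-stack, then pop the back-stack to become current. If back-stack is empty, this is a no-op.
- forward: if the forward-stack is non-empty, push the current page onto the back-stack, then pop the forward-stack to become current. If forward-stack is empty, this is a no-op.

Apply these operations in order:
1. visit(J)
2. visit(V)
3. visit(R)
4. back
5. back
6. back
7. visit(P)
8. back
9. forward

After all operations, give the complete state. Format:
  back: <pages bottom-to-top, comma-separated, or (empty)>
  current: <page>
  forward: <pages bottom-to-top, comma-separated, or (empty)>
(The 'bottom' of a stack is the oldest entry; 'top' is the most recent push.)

After 1 (visit(J)): cur=J back=1 fwd=0
After 2 (visit(V)): cur=V back=2 fwd=0
After 3 (visit(R)): cur=R back=3 fwd=0
After 4 (back): cur=V back=2 fwd=1
After 5 (back): cur=J back=1 fwd=2
After 6 (back): cur=HOME back=0 fwd=3
After 7 (visit(P)): cur=P back=1 fwd=0
After 8 (back): cur=HOME back=0 fwd=1
After 9 (forward): cur=P back=1 fwd=0

Answer: back: HOME
current: P
forward: (empty)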